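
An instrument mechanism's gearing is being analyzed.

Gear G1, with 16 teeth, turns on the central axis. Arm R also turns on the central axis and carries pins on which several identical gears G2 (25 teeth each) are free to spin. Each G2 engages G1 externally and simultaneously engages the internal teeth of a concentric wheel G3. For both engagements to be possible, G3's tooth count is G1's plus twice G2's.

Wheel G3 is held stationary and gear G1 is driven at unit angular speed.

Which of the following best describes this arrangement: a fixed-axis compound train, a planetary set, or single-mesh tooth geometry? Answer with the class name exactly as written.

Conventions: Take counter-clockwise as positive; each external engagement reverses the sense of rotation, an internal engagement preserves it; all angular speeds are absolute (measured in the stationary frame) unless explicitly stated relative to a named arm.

planetary set

planetary set (16T centre, 25T on arm, 66T internal) — Willis relation
classification: planetary set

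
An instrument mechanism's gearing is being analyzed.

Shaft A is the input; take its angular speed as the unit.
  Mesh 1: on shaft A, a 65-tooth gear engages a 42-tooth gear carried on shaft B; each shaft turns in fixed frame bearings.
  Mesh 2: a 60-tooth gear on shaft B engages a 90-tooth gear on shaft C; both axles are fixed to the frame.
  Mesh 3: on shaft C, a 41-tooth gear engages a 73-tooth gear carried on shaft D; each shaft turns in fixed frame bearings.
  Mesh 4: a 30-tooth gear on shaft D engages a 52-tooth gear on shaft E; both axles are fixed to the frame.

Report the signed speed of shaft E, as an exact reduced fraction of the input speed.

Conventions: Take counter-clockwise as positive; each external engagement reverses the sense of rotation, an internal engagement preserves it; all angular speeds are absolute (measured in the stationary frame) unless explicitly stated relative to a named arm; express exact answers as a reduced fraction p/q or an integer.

1025/3066

4-mesh fixed-axis compound train (all bearings frame-fixed)
mesh 1 [65T→42T]: |ω|/ω_in = 1×65/42 = 65/42, sense flips to −
mesh 2 [60T→90T]: |ω|/ω_in = (65/42)×60/90 = 65/63, sense flips to +
mesh 3 [41T→73T]: |ω|/ω_in = (65/63)×41/73 = 2665/4599, sense flips to −
mesh 4 [30T→52T]: |ω|/ω_in = (2665/4599)×30/52 = 1025/3066, sense flips to +
signed output speed (× input speed) = 1025/3066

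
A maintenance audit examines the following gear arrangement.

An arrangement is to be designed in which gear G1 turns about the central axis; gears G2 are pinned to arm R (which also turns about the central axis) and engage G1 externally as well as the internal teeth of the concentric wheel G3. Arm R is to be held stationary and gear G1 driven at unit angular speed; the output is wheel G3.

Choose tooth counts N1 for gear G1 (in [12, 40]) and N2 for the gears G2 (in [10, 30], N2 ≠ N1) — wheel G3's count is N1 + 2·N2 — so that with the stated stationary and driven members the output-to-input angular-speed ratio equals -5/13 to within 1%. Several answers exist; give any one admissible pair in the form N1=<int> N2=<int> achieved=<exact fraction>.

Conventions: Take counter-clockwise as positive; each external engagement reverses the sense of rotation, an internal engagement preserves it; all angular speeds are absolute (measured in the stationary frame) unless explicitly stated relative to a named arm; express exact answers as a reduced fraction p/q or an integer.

N1=15 N2=12 achieved=-5/13

class = planetary set [ratio -5/13 wanted; Willis about the carrier]
Willis with ω_arm = 0: ω_ring/ω_sun = −N1/N3; set equal to -5/13  ⇒  N3/N1 = −1/(-5/13) = 13/5
N3 = N1 + 2·N2  ⇒  N2/N1 = (N3/N1 − 1)/2 = (13/5 − 1)/2 = 4/5
smallest multiple with N1 ≥ 12 and N2 ≥ 10: k = 3  ⇒  N1 = 3·5 = 15, N2 = 3·4 = 12 (N1 ≤ 40, N2 ≤ 30, N2 ≠ N1 ✓), N3 = 15 + 2·12 = 39
check: −N1/N3 with N1 = 15, N3 = 39 gives -5/13; |achieved − target| = 0 ≤ 1/260 ✓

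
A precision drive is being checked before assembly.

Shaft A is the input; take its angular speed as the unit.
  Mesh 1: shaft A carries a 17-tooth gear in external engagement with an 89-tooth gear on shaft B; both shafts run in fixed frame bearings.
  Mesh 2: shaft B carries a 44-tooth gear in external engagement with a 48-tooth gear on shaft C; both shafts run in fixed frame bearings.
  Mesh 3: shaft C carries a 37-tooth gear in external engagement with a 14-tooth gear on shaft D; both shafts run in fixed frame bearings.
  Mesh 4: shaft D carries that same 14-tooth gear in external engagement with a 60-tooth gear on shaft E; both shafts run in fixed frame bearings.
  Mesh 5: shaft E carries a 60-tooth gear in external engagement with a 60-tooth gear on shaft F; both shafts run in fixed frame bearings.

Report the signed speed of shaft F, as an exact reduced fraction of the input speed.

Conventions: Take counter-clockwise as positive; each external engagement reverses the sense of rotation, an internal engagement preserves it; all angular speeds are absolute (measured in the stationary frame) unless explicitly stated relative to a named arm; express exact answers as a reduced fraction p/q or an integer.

5-mesh fixed-axis compound train (all bearings frame-fixed)
mesh 1 [17T→89T]: |ω|/ω_in = 1×17/89 = 17/89, sense flips to −
mesh 2 [44T→48T]: |ω|/ω_in = (17/89)×44/48 = 187/1068, sense flips to +
mesh 3 [37T→14T]: |ω|/ω_in = (187/1068)×37/14 = 6919/14952, sense flips to −
mesh 4 [14T→60T]: |ω|/ω_in = (6919/14952)×14/60 = 6919/64080, sense flips to +
mesh 5 [60T→60T]: |ω|/ω_in = (6919/64080)×60/60 = 6919/64080, sense flips to −
signed output speed (× input speed) = -6919/64080

-6919/64080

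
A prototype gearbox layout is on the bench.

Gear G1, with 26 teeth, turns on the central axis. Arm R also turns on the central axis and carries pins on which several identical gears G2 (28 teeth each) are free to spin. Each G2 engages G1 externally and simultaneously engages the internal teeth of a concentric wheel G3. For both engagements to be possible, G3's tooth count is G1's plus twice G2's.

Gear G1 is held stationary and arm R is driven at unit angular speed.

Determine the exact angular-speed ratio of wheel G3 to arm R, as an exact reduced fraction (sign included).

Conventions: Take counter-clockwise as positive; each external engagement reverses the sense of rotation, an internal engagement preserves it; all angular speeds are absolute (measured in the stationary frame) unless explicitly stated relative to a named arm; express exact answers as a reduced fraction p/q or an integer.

recognized (axles ride arm R): planetary set, 26/28/82 teeth
ring teeth: 26 + 2·28 = 82
26(ω_sun−ω_arm) = −82(ω_ring−ω_arm),  ω_sun = 0, ω_arm = 1
ω_ring = 1 − (26/82)(0−1) = 54/41
ω_out/ω_in = 54/41

54/41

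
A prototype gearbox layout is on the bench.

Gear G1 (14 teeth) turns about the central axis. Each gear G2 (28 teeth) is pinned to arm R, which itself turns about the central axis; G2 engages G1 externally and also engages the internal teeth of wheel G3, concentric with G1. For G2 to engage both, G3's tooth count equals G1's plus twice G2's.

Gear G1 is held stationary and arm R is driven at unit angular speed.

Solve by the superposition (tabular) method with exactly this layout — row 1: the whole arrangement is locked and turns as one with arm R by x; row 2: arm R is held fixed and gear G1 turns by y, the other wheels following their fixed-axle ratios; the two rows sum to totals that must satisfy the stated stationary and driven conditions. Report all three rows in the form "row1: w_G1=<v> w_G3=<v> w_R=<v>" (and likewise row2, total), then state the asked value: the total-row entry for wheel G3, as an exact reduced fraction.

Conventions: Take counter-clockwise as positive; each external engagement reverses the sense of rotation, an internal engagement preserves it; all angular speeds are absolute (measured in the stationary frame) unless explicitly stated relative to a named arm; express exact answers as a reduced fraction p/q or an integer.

planetary set (14T centre, 28T on arm, 70T internal) — Willis relation
row 1 (train locked, turned with arm): all members turn x
row 2 (arm held, sun turns y): ω_ring = −(14/70)·y, ω_arm = 0
boundary: total ω_sun = x + y = 0 and total ω_arm = x = 1  ⇒  y = -1, x = 1
row 2 ring = −(14/70)·(-1) = 1/5
totals (row 1 + row 2): sun 1 + (-1) = 0, ring 1 + 1/5 = 6/5, arm 1 + 0 = 1
asked cell (total, ring) = 6/5

row1: w_G1=1 w_G3=1 w_R=1
row2: w_G1=-1 w_G3=1/5 w_R=0
total: w_G1=0 w_G3=6/5 w_R=1
asked value: 6/5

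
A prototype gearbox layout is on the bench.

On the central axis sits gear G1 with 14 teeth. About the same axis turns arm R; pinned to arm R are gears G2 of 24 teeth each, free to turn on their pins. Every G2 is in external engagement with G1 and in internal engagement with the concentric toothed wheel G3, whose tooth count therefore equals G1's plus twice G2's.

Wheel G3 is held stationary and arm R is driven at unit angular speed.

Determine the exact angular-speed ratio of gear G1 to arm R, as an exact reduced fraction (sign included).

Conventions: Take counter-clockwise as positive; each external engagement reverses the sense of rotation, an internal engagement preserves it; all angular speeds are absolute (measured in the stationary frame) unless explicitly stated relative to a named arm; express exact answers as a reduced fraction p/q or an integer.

38/7

class = planetary set [G3 = 14+2·24 = 62; Willis about the carrier]
ring teeth: 14 + 2·24 = 62
14(ω_sun−ω_arm) = −62(ω_ring−ω_arm),  ω_ring = 0, ω_arm = 1
ω_sun = 1 − (62/14)(0−1) = 38/7
ω_out/ω_in = 38/7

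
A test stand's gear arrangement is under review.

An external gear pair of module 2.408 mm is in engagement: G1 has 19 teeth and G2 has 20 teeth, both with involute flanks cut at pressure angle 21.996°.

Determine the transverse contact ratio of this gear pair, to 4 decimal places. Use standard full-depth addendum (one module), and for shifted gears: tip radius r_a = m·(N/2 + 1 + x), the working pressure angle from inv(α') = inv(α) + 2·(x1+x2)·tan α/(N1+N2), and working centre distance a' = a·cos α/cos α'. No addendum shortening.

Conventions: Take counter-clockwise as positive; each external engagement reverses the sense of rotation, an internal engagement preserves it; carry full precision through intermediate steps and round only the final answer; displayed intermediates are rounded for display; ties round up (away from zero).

1.4864

single-mesh involute tooth geometry (19T engaging 20T at module 2.408)
base radii: r_b1 = 21.210856, r_b2 = 22.327217
tip radii: r_a1 = 25.284000, r_a2 = 26.488000
no profile shift: α' = α, a' = a
action lengths: √(r_a1²−r_b1²) = 13.761549, √(r_a2²−r_b2²) = 14.251650
base pitch p_b = π·m·cos α = 7.014302
CR = (13.761549 + 14.251650 − 46.956000·sin 21.99600°)/7.014302 = 1.486422
contact ratio ≈ 1.4864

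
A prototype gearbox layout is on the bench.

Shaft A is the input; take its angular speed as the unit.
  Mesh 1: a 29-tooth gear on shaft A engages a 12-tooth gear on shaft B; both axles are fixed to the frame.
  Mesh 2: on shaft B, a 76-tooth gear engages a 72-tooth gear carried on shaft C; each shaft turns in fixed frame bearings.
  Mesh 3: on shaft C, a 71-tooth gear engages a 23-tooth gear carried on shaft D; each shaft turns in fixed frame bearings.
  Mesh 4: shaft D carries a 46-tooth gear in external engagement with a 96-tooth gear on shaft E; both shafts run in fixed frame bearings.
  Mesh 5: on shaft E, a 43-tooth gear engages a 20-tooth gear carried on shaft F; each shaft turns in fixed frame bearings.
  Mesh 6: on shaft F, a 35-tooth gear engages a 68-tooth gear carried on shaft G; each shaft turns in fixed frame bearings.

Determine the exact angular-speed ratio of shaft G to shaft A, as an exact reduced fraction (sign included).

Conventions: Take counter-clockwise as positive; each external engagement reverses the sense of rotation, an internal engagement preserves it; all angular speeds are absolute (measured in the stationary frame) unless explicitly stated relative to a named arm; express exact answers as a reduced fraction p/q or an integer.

11775421/2820096

class = fixed-axis compound train [6 meshes; 6 ratios multiply, 6 sense flips]
mesh 1 [29T→12T]: running ratio 29/12, sense −
mesh 2 [76T→72T]: running ratio 551/216, sense +
mesh 3 [71T→23T]: running ratio 39121/4968, sense −
mesh 4 [46T→96T]: running ratio 39121/10368, sense +
mesh 5 [43T→20T]: running ratio 1682203/207360, sense −
mesh 6 [35T→68T]: running ratio 11775421/2820096, sense +
ω_out/ω_in = 11775421/2820096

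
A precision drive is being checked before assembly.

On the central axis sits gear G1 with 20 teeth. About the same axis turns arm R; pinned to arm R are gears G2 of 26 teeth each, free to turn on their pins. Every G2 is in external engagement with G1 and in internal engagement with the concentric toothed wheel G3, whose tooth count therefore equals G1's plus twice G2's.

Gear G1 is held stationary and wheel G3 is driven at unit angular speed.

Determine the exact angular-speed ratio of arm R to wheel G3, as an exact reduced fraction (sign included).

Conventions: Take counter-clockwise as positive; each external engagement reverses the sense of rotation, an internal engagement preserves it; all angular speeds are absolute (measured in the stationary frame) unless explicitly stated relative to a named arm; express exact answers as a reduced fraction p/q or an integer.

recognized (axles ride arm R): planetary set, 20/26/72 teeth
ring teeth: 20 + 2·26 = 72
20(ω_sun−ω_arm) = −72(ω_ring−ω_arm),  ω_sun = 0, ω_ring = 1
20(0−ω_arm) = −72(1−ω_arm)  ⇒  92·ω_arm = 72  ⇒  ω_arm = 18/23
ω_out/ω_in = 18/23

18/23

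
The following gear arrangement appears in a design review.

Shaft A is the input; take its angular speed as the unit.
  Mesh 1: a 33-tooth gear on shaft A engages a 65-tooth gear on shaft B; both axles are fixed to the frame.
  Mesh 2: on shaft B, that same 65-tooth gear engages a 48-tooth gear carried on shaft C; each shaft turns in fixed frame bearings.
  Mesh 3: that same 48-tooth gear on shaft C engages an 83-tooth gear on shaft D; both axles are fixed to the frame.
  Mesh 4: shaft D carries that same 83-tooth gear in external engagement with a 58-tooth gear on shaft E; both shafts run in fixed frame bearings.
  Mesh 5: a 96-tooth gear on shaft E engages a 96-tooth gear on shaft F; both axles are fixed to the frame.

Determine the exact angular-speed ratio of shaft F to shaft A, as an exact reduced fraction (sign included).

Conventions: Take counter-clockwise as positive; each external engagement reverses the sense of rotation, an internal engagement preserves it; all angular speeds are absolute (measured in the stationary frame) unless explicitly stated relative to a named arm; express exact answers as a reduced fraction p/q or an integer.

class = fixed-axis compound train [5 meshes; 5 ratios multiply, 5 sense flips]
mesh 1 [33T→65T]: running ratio 33/65, sense −
mesh 2 [65T→48T]: running ratio 11/16, sense +
mesh 3 [48T→83T]: running ratio 33/83, sense −
mesh 4 [83T→58T]: running ratio 33/58, sense +
mesh 5 [96T→96T]: running ratio 33/58, sense −
ω_out/ω_in = -33/58

-33/58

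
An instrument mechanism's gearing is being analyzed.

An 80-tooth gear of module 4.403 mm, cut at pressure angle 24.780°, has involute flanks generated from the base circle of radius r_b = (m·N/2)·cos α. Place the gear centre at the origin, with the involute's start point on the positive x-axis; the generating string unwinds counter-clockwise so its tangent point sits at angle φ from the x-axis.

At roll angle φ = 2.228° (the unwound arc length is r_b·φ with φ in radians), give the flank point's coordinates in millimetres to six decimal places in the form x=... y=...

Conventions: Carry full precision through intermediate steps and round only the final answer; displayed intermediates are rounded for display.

x=160.024397 y=0.003134

topology: single-mesh involute geometry — m = 4.403, N = 80
pitch radius r_p = m·N/2 = 4.403·80/2 = 176.120000
base radius r_b = r_p·cos α = 176.120000·cos 24.780° = 159.903547
roll angle φ = 2.228° = 0.03888594 rad
x = r_b·(cos φ + φ·sin φ) = 160.024397
y = r_b·(sin φ − φ·cos φ) = 0.003134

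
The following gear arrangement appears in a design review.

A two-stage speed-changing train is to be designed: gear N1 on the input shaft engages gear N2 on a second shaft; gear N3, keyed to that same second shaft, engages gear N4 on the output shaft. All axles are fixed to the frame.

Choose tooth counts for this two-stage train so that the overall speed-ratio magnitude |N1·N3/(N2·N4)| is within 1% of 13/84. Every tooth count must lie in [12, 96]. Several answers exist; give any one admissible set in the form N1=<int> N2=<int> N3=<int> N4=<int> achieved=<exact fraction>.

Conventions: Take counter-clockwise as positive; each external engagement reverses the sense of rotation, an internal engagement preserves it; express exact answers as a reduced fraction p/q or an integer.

N1=12 N2=84 N3=13 N4=12 achieved=13/84

design class (target 13/84): fixed-axis compound train
target = 13/84 in lowest terms: an exact hit needs N1·N3 = k·13 and N2·N4 = k·84 for one integer k, every count in [12, 96]; additionally prefer no 1:1 stage (N1 ≠ N2, N3 ≠ N4)
k = 1…11: no 1:1-free in-range split of k·13 and k·84 into factor pairs; take k = 12
k = 12: N1·N3 = 156 = 12·13, N2·N4 = 1008 = 84·12
achieved = 12·13/(84·12) = 13/84; |achieved − target| = 0 ≤ 13/8400 ✓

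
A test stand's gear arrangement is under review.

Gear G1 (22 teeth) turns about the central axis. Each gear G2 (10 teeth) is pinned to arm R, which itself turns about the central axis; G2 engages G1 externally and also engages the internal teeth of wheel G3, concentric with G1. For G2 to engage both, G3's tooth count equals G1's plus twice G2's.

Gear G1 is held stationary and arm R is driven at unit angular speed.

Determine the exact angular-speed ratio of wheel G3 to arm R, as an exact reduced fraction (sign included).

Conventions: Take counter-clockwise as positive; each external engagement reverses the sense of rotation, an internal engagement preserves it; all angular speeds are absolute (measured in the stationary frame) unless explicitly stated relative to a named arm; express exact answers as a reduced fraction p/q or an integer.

32/21

recognized (axles ride arm R): planetary set, 22/10/42 teeth
ring teeth: 22 + 2·10 = 42
22(ω_sun−ω_arm) = −42(ω_ring−ω_arm),  ω_sun = 0, ω_arm = 1
ω_ring = 1 − (22/42)(0−1) = 32/21
ω_out/ω_in = 32/21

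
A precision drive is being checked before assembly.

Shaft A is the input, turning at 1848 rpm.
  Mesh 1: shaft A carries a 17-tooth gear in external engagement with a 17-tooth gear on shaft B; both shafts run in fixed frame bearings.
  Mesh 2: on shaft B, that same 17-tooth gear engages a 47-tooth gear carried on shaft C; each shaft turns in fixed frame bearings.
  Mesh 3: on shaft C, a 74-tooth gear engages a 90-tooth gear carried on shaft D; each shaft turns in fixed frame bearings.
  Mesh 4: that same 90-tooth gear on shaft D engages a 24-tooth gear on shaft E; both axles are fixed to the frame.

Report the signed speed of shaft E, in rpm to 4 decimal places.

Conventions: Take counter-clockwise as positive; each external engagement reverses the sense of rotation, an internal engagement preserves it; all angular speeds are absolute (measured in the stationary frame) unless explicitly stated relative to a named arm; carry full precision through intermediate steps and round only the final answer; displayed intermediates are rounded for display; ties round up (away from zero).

+2060.9787 rpm

class = fixed-axis compound train [4 meshes; 4 ratios multiply, 4 sense flips]
mesh 1 [17T→17T]: ω = 1848.0000×17/17 = 1848.0000 rpm, sense flips to −
mesh 2 [17T→47T]: ω = 1848.0000×17/47 = 668.4255 rpm, sense flips to +
mesh 3 [74T→90T]: ω = 668.4255×74/90 = 549.5943 rpm, sense flips to −
mesh 4 [90T→24T]: ω = 549.5943×90/24 = 2060.9787 rpm, sense flips to +
signed output speed = +2060.9787 rpm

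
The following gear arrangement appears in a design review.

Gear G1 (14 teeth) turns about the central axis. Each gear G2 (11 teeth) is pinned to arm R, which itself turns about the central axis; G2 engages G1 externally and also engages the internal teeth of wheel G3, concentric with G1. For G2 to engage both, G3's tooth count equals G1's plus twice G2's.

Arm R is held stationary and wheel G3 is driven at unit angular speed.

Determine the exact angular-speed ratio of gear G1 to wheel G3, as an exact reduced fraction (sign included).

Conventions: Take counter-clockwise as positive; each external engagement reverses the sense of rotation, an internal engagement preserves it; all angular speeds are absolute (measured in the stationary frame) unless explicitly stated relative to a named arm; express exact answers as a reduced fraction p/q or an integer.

planetary set (14T centre, 11T on arm, 36T internal) — Willis relation
ring teeth: 14 + 2·11 = 36
14(ω_sun−ω_arm) = −36(ω_ring−ω_arm),  ω_arm = 0, ω_ring = 1
ω_sun = 0 − (36/14)(1−0) = -18/7
ω_out/ω_in = -18/7

-18/7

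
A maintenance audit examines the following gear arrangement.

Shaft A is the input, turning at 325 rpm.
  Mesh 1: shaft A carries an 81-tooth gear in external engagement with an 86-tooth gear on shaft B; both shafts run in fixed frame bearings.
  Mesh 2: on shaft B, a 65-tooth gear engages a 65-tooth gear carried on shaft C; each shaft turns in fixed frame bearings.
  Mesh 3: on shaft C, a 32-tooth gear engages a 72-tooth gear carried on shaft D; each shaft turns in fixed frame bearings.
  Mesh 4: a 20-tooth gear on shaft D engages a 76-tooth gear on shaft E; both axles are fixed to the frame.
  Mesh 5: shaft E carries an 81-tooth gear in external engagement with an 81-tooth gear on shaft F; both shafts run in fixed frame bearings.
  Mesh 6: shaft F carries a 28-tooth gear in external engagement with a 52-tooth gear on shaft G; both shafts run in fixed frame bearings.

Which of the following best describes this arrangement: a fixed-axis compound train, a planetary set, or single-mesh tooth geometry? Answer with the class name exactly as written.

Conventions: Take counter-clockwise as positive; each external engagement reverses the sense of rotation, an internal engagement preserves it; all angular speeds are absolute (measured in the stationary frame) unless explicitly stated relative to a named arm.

recognized (7 fixed axles, 6 meshes): fixed-axis compound train
classification: fixed-axis compound train

fixed-axis compound train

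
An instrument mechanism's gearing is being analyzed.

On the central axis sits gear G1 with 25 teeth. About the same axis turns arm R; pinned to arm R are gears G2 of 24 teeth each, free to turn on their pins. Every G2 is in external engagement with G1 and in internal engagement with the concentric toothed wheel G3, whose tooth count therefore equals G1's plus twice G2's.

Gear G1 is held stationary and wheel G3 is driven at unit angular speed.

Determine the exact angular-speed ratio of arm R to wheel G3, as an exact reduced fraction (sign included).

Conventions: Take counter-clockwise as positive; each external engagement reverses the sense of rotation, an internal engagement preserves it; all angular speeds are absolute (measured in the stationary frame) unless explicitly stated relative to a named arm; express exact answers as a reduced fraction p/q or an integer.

class = planetary set [G3 = 25+2·24 = 73; Willis about the carrier]
ring teeth: 25 + 2·24 = 73
25(ω_sun−ω_arm) = −73(ω_ring−ω_arm),  ω_sun = 0, ω_ring = 1
25(0−ω_arm) = −73(1−ω_arm)  ⇒  98·ω_arm = 73  ⇒  ω_arm = 73/98
ω_out/ω_in = 73/98

73/98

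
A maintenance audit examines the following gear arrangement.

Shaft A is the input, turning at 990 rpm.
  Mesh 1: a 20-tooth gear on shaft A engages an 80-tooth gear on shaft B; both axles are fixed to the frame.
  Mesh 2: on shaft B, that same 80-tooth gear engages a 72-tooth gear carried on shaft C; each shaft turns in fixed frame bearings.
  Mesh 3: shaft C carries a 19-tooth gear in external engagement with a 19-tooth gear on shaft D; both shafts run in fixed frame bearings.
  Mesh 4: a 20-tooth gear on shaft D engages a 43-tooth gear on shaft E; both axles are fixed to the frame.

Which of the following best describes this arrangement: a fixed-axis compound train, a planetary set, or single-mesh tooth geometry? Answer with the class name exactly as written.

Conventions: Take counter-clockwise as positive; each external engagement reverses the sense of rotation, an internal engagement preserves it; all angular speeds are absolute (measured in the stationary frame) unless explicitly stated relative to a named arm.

fixed-axis compound train

4-mesh fixed-axis compound train (all bearings frame-fixed)
classification: fixed-axis compound train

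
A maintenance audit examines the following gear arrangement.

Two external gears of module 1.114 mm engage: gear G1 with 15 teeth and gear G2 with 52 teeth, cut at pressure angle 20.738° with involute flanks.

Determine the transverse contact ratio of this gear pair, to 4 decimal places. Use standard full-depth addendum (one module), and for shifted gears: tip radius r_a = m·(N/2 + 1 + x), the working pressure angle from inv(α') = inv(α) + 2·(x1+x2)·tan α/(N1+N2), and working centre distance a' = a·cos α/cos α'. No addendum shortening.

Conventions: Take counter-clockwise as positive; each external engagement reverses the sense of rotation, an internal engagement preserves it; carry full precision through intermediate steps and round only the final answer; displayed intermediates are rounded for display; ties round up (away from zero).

1.5916

single-mesh involute tooth geometry (15T engaging 52T at module 1.114)
base radii: r_b1 = 7.813674, r_b2 = 27.087405
tip radii: r_a1 = 9.469000, r_a2 = 30.078000
no profile shift: α' = α, a' = a
action lengths: √(r_a1²−r_b1²) = 5.348687, √(r_a2²−r_b2²) = 13.075113
base pitch p_b = π·m·cos α = 3.272984
CR = (5.348687 + 13.075113 − 37.319000·sin 20.73800°)/3.272984 = 1.591612
contact ratio ≈ 1.5916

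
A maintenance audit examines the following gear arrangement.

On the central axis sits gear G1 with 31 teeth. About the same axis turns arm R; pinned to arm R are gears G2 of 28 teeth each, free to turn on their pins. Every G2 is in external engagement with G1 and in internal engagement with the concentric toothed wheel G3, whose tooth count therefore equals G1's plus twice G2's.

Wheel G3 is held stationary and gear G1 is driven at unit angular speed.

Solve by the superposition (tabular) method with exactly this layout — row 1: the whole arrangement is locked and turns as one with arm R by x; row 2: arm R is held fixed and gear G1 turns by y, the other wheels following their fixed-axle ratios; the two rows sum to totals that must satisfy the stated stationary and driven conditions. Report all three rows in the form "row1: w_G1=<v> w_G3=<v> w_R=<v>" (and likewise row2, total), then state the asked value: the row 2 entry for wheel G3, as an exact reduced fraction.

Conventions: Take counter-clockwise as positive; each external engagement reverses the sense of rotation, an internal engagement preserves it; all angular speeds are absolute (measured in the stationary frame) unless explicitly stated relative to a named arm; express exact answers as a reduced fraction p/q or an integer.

row1: w_G1=31/118 w_G3=31/118 w_R=31/118
row2: w_G1=87/118 w_G3=-31/118 w_R=0
total: w_G1=1 w_G3=0 w_R=31/118
asked value: -31/118

planetary set (31T centre, 28T on arm, 87T internal) — Willis relation
row 1 — lock + rotate with arm: ω_sun = ω_ring = ω_arm = x
row 2 (arm held, sun turns y): ω_ring = −(31/87)·y, ω_arm = 0
boundary: total ω_ring = x − (31/87)·y = 0 and total ω_sun = x + y = 1  ⇒  y = 87/118, x = 31/118
row 2 ring = −(31/87)·87/118 = -31/118
totals (row 1 + row 2): sun 31/118 + 87/118 = 1, ring 31/118 + (-31/118) = 0, arm 31/118 + 0 = 31/118
asked cell (row2, ring) = -31/118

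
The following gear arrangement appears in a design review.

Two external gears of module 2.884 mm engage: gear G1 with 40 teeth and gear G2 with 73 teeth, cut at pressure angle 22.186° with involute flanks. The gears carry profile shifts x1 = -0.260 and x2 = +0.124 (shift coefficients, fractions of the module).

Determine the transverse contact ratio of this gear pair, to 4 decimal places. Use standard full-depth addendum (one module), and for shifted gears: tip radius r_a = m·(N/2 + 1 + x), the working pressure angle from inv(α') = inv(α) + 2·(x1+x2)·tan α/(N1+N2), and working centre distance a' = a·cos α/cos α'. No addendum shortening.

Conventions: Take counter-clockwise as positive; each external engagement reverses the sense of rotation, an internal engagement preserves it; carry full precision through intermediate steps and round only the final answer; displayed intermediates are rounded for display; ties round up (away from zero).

topology: single-mesh involute geometry — m = 2.884, 40T/73T pair
base radii: r_b1 = 53.409539, r_b2 = 97.472409
tip radii: r_a1 = 59.814160, r_a2 = 108.507616
inv(α') = inv(22.186°) + 2·(-0.260+0.124)·tan α/(40+73) = 0.01960706  ⇒  α' = 21.84195°
a' = a·cos α / cos α' = 162.9460·cos 22.186°/cos 21.84195° = 162.550874
action lengths: √(r_a1²−r_b1²) = 26.928700, √(r_a2²−r_b2²) = 47.676328
base pitch p_b = π·m·cos α = 8.389551
CR = (26.928700 + 47.676328 − 162.550874·sin 21.84195°)/8.389551 = 1.684045
contact ratio ≈ 1.6840

1.6840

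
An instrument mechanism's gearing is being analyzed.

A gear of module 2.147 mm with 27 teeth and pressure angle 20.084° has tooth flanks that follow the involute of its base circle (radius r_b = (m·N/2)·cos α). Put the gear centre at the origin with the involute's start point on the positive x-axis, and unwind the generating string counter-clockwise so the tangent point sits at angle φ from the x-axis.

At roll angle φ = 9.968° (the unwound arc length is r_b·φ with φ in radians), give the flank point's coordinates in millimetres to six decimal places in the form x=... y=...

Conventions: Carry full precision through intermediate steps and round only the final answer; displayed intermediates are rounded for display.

class = single-mesh tooth geometry [base-circle involute, m = 2.147, 27T]
pitch radius r_p = m·N/2 = 2.147·27/2 = 28.984500
base radius r_b = r_p·cos α = 28.984500·cos 20.084° = 27.221958
roll angle φ = 9.968° = 0.17397442 rad
x = r_b·(cos φ + φ·sin φ) = 27.630811
y = r_b·(sin φ − φ·cos φ) = 0.047636

x=27.630811 y=0.047636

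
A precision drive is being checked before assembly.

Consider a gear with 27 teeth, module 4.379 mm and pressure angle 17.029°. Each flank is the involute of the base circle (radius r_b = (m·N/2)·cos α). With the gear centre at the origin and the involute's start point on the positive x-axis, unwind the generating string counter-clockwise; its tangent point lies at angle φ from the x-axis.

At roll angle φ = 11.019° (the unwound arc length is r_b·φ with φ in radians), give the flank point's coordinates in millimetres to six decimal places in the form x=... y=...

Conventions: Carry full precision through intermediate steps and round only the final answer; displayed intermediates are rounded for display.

topology: single-mesh involute geometry — m = 4.379, N = 27
pitch radius r_p = m·N/2 = 4.379·27/2 = 59.116500
base radius r_b = r_p·cos α = 59.116500·cos 17.029° = 56.524635
roll angle φ = 11.019° = 0.19231783 rad
x = r_b·(cos φ + φ·sin φ) = 57.560303
y = r_b·(sin φ − φ·cos φ) = 0.133527

x=57.560303 y=0.133527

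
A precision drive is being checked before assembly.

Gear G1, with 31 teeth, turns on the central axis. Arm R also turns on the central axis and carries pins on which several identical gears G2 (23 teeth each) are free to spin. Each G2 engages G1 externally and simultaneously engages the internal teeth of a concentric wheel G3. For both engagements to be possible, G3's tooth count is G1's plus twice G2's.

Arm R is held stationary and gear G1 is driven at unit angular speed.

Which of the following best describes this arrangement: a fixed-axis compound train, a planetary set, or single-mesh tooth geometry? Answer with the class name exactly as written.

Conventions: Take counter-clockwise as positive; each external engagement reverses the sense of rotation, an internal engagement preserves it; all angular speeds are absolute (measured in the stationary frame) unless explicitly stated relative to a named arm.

recognized (axles ride arm R): planetary set, 31/23/77 teeth
classification: planetary set

planetary set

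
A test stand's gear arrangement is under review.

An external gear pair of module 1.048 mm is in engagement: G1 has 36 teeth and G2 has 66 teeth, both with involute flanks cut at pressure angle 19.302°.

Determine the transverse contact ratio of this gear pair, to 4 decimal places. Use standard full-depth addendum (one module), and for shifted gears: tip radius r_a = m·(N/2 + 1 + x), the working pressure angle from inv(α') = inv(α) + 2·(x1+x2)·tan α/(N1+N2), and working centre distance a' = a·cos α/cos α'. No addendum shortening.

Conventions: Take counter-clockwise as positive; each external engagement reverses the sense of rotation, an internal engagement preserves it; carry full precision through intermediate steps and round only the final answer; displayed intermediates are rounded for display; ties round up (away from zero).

single-mesh involute tooth geometry (36T engaging 66T at module 1.048)
base radii: r_b1 = 17.803644, r_b2 = 32.640013
tip radii: r_a1 = 19.912000, r_a2 = 35.632000
no profile shift: α' = α, a' = a
action lengths: √(r_a1²−r_b1²) = 8.917288, √(r_a2²−r_b2²) = 14.292270
base pitch p_b = π·m·cos α = 3.107322
CR = (8.917288 + 14.292270 − 53.448000·sin 19.30200°)/3.107322 = 1.783678
contact ratio ≈ 1.7837

1.7837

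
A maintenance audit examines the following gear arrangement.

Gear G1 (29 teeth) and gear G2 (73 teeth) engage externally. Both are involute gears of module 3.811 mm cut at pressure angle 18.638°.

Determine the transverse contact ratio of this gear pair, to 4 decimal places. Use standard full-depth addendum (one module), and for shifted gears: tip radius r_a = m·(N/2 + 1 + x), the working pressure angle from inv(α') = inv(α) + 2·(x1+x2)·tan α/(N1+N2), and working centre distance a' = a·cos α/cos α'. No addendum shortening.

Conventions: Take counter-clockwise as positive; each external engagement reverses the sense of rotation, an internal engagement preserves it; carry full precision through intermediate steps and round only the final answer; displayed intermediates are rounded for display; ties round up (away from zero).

1.8037

class = single-mesh tooth geometry [involute pair 29T × 73T, m = 3.811]
base radii: r_b1 = 52.361507, r_b2 = 131.806553
tip radii: r_a1 = 59.070500, r_a2 = 142.912500
no profile shift: α' = α, a' = a
action lengths: √(r_a1²−r_b1²) = 27.342212, √(r_a2²−r_b2²) = 55.235997
base pitch p_b = π·m·cos α = 11.344726
CR = (27.342212 + 55.235997 − 194.361000·sin 18.63800°)/11.344726 = 1.803728
contact ratio ≈ 1.8037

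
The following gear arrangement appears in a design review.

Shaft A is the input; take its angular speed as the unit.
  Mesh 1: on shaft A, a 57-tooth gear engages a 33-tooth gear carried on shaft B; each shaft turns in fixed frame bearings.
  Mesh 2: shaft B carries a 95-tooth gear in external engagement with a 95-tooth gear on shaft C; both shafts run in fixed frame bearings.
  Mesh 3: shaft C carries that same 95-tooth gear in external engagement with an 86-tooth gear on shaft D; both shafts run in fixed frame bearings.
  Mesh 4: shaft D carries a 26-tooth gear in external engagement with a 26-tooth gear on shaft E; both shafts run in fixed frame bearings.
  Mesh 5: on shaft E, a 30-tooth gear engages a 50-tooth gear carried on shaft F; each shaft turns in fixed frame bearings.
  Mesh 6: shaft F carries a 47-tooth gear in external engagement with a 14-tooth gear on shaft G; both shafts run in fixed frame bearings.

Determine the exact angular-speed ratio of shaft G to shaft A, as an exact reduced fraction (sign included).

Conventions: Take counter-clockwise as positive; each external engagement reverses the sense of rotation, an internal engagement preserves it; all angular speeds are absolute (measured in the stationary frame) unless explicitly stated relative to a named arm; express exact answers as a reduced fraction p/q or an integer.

class = fixed-axis compound train [6 meshes; 6 ratios multiply, 6 sense flips]
mesh 1 [57T→33T]: running ratio 19/11, sense −
mesh 2 [95T→95T]: running ratio 19/11, sense +
mesh 3 [95T→86T]: running ratio 1805/946, sense −
mesh 4 [26T→26T]: running ratio 1805/946, sense +
mesh 5 [30T→50T]: running ratio 1083/946, sense −
mesh 6 [47T→14T]: running ratio 50901/13244, sense +
ω_out/ω_in = 50901/13244

50901/13244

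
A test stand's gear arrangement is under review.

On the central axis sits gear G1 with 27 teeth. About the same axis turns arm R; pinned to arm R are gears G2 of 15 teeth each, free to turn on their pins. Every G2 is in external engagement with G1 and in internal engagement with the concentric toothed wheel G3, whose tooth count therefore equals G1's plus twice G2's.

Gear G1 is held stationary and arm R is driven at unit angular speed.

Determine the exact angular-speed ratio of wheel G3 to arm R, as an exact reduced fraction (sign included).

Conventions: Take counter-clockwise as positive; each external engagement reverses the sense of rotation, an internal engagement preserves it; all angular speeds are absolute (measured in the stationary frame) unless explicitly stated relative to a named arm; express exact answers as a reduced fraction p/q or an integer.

28/19

class = planetary set [G3 = 27+2·15 = 57; Willis about the carrier]
ring teeth: 27 + 2·15 = 57
27(ω_sun−ω_arm) = −57(ω_ring−ω_arm),  ω_sun = 0, ω_arm = 1
ω_ring = 1 − (27/57)(0−1) = 28/19
ω_out/ω_in = 28/19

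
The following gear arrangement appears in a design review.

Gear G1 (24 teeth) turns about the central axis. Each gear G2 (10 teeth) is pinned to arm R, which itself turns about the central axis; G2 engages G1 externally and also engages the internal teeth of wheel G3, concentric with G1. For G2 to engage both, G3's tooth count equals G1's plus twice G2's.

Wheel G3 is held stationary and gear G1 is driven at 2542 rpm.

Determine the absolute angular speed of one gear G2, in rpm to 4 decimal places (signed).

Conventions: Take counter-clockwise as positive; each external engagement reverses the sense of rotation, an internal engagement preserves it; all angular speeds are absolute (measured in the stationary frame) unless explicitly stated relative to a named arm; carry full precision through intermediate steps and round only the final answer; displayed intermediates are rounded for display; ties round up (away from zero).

class = planetary set [G3 = 24+2·10 = 44; Willis about the carrier]
normalise by the input: solve with ω_sun = 1, then scale by 2542 rpm
ring teeth: 24 + 2·10 = 44
24(ω_sun−ω_arm) = −44(ω_ring−ω_arm),  ω_ring = 0, ω_sun = 1
24(1−ω_arm) = −44(0−ω_arm)  ⇒  68·ω_arm = 24  ⇒  ω_arm = 6/17
sun–planet mesh: 24·(1−6/17) = −10·(ω_p−ω_arm)  ⇒  ω_p−ω_arm = -132/85
ω_p = 6/17 − 132/85 = -6/5
scale: ω_p = -6/5 × 2542 rpm = -3050.4000 rpm

-3050.4000 rpm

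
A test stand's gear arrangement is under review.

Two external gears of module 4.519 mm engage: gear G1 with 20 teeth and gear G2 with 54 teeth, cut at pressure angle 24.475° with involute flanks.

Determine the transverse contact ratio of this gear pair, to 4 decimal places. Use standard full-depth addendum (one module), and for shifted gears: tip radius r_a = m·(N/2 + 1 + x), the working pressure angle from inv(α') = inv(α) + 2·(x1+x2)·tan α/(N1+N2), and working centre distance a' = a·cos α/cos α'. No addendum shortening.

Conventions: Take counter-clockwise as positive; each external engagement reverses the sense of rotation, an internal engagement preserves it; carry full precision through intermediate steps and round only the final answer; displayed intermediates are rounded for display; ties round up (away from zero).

1.4933

single-mesh involute tooth geometry (20T engaging 54T at module 4.519)
base radii: r_b1 = 41.129323, r_b2 = 111.049172
tip radii: r_a1 = 49.709000, r_a2 = 126.532000
no profile shift: α' = α, a' = a
action lengths: √(r_a1²−r_b1²) = 27.917082, √(r_a2²−r_b2²) = 60.650050
base pitch p_b = π·m·cos α = 12.921158
CR = (27.917082 + 60.650050 − 167.203000·sin 24.47500°)/12.921158 = 1.493331
contact ratio ≈ 1.4933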